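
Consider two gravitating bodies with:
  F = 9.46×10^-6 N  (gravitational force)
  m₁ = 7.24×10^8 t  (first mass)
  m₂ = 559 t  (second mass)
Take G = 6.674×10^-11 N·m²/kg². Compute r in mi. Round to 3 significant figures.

Solving F = G·m₁·m₂/r² for r: r = √(G·m₁m₂/F).
F = 9.46×10^-6 N; m₁ = 7.24×10^8 t = 7.240×10^11 kg; m₂ = 559 t = 5.590×10^5 kg; G = 6.674×10^-11 N·m²/kg².
r = 1.690×10^6 m
1.690×10^6 m × (1 mi / 1609 m) = 1050 mi

1050 mi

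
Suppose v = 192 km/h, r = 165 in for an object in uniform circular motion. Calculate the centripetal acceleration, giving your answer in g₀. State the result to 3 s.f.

a is given directly by: a = v²/r.
v = 192 km/h = 53.33 m/s; r = 165 in = 4.191 m.
a = 678.7 m/s²
678.7 m/s² × (1 g₀ / 9.807 m/s²) = 69.21 g₀

69.2 g₀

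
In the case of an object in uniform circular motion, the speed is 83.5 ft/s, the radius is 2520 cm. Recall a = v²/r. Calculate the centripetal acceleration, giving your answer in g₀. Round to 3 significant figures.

2.62 g₀

Directly: a = v²/r.
v = 83.5 ft/s = 25.45 m/s; r = 2520 cm = 25.20 m.
a = 25.70 m/s²
25.70 m/s² × (1 g₀ / 9.807 m/s²) = 2.621 g₀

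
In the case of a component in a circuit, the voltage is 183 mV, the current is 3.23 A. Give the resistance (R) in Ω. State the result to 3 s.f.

From Ohm's law: R = V/I.
V = 183 mV = 0.1830 V; I = 3.23 A.
R = 0.05666 Ω

0.0567 Ω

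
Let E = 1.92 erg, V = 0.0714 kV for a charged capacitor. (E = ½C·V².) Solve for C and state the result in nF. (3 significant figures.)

Rearranging E = ½C·V² for C: C = 2E/V².
E = 1.92 erg = 1.920×10^-7 J; V = 0.0714 kV = 71.40 V.
C = 7.532×10^-11 F
7.532×10^-11 F × (1 nF / 1.000×10^-9 F) = 0.07532 nF

0.0753 nF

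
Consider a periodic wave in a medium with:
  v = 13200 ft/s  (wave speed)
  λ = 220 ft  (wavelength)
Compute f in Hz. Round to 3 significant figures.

60.0 Hz

Rearranging v = f·λ for f: f = v/λ.
v = 13200 ft/s = 4023 m/s; λ = 220 ft = 67.06 m.
f = 60.00 Hz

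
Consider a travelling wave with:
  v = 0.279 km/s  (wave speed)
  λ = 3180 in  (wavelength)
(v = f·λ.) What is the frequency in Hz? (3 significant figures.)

Solving v = f·λ for f: f = v/λ.
v = 0.279 km/s = 279.0 m/s; λ = 3180 in = 80.77 m.
f = 3.454 Hz

3.45 Hz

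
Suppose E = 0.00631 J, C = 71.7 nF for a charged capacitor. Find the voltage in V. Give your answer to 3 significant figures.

420 V

Rearranging E = ½C·V² for V: V = √(2E/C).
E = 0.00631 J; C = 71.7 nF = 7.170×10^-8 F.
V = 419.5 V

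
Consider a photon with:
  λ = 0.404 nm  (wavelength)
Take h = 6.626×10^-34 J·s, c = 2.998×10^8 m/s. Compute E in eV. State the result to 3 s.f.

E is given directly by: E = hc/λ.
λ = 0.404 nm = 4.040×10^-10 m; h = 6.626×10^-34 J·s; c = 2.998×10^8 m/s.
E = 4.917×10^-16 J
4.917×10^-16 J × (1 eV / 1.602×10^-19 J) = 3069 eV

3070 eV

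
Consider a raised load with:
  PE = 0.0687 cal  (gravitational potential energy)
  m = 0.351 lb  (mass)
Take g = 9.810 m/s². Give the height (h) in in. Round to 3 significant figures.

Rearranging PE = m·g·h for h: h = PE/(m·g).
PE = 0.0687 cal = 0.2874 J; m = 0.351 lb = 0.1592 kg; g = 9.810 m/s².
h = 0.1840 m
0.1840 m × (1 in / 0.02540 m) = 7.246 in

7.25 in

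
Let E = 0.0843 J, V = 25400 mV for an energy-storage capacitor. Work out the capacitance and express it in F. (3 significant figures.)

2.61×10^-4 F

Rearranging: C = 2E/V².
E = 0.0843 J; V = 25400 mV = 25.40 V.
C = 2.613×10^-4 F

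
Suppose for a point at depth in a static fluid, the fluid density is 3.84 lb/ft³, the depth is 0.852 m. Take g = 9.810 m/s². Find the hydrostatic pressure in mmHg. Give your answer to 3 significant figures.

Directly: P = ρgh.
ρ = 3.84 lb/ft³ = 61.51 kg/m³; h = 0.852 m; g = 9.810 m/s².
P = 514.1 Pa  (the unit combination reduces to kg/(m·s²) = Pa)
514.1 Pa × (1 mmHg / 133.3 Pa) = 3.856 mmHg

3.86 mmHg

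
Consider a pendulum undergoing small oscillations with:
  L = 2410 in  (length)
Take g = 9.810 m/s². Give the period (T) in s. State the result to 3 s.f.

15.7 s

T is given directly by: T = 2π√(L/g).
L = 2410 in = 61.21 m; g = 9.810 m/s².
T = 15.70 s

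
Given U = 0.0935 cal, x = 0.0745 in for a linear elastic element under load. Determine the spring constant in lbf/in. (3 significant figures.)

Rearranging U = ½k·x² for k: k = 2U/x².
U = 0.0935 cal = 0.3912 J; x = 0.0745 in = 0.001892 m.
k = 2.185×10^5 N/m
2.185×10^5 N/m × (1 lbf/in / 175.1 N/m) = 1248 lbf/in

1250 lbf/in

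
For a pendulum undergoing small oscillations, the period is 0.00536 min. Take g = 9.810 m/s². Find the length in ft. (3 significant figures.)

Rearranging: L = g·(T/2π)².
T = 0.00536 min = 0.3216 s; g = 9.810 m/s².
L = 0.02570 m
0.02570 m × (1 ft / 0.3048 m) = 0.08432 ft

0.0843 ft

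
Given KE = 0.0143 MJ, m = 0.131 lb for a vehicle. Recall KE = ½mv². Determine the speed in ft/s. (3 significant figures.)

2280 ft/s

Rearranging KE = ½mv² for v: v = √(2·KE/m).
KE = 0.0143 MJ = 14300 J; m = 0.131 lb = 0.05942 kg.
v = 693.8 m/s
693.8 m/s × (1 ft/s / 0.3048 m/s) = 2276 ft/s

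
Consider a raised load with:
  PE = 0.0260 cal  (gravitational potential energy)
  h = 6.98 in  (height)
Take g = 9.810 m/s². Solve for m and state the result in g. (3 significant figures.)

Rearranging: m = PE/(g·h).
PE = 0.0260 cal = 0.1088 J; h = 6.98 in = 0.1773 m; g = 9.810 m/s².
m = 0.06255 kg
0.06255 kg × (1 g / 0.001000 kg) = 62.55 g

62.5 g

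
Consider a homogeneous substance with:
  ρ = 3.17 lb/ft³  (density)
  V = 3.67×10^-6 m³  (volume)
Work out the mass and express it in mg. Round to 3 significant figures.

Solving ρ = m/V for m: m = ρV.
ρ = 3.17 lb/ft³ = 50.78 kg/m³; V = 3.67×10^-6 m³.
m = 1.864×10^-4 kg
1.864×10^-4 kg × (1 mg / 1.000×10^-6 kg) = 186.4 mg

186 mg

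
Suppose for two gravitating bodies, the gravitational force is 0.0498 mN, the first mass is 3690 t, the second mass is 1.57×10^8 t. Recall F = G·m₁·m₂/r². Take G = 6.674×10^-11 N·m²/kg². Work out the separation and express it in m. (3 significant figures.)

Rearranging F = G·m₁·m₂/r² for r: r = √(G·m₁m₂/F).
F = 0.0498 mN = 4.980×10^-5 N; m₁ = 3690 t = 3.690×10^6 kg; m₂ = 1.57×10^8 t = 1.570×10^11 kg; G = 6.674×10^-11 N·m²/kg².
r = 8.811×10^5 m

8.81×10^5 m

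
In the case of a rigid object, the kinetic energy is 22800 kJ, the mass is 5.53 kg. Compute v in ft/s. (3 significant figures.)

9420 ft/s

Solving KE = ½mv² for v: v = √(2·KE/m).
KE = 22800 kJ = 2.280×10^7 J; m = 5.53 kg.
v = 2872 m/s
2872 m/s × (1 ft/s / 0.3048 m/s) = 9421 ft/s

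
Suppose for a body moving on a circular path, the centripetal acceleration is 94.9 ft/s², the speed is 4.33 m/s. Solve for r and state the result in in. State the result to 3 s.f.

Rearranging: r = v²/a.
a = 94.9 ft/s² = 28.93 m/s²; v = 4.33 m/s.
r = 0.6482 m
0.6482 m × (1 in / 0.02540 m) = 25.52 in

25.5 in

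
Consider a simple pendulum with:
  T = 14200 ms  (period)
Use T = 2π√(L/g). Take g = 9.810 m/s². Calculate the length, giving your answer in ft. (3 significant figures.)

164 ft

Rearranging T = 2π√(L/g) for L: L = g·(T/2π)².
T = 14200 ms = 14.20 s; g = 9.810 m/s².
L = 50.11 m
50.11 m × (1 ft / 0.3048 m) = 164.4 ft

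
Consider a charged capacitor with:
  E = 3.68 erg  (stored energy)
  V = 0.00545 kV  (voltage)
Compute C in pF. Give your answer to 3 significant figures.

Rearranging: C = 2E/V².
E = 3.68 erg = 3.680×10^-7 J; V = 0.00545 kV = 5.450 V.
C = 2.478×10^-8 F
2.478×10^-8 F × (1 pF / 1.000×10^-12 F) = 24779 pF

24800 pF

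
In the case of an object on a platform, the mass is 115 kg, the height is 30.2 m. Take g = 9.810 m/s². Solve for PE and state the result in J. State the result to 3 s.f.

PE is given directly by: PE = mgh.
m = 115 kg; h = 30.2 m; g = 9.810 m/s².
PE = 34070 J

34100 J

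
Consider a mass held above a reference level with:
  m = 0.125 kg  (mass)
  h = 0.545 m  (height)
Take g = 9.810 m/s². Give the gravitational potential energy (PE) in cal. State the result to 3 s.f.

PE is given directly by: PE = mgh.
m = 0.125 kg; h = 0.545 m; g = 9.810 m/s².
PE = 0.6683 J
0.6683 J × (1 cal / 4.184 J) = 0.1597 cal

0.160 cal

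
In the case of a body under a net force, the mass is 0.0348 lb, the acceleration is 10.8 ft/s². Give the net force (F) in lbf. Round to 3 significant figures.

Directly: F = m·a.
m = 0.0348 lb = 0.01579 kg; a = 10.8 ft/s² = 3.292 m/s².
F = 0.05196 N
0.05196 N × (1 lbf / 4.448 N) = 0.01168 lbf

0.0117 lbf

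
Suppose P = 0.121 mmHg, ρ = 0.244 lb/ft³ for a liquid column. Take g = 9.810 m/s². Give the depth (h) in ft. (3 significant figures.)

Solving P = ρ·g·h for h: h = P/(ρ·g).
P = 0.121 mmHg = 16.13 Pa; ρ = 0.244 lb/ft³ = 3.909 kg/m³; g = 9.810 m/s².
h = 0.4207 m
0.4207 m × (1 ft / 0.3048 m) = 1.380 ft

1.38 ft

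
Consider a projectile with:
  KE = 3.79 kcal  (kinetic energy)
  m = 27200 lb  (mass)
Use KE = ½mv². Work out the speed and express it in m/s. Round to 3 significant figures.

Rearranging KE = ½mv² for v: v = √(2·KE/m).
KE = 3.79 kcal = 15857 J; m = 27200 lb = 12338 kg.
v = 1.603 m/s

1.60 m/s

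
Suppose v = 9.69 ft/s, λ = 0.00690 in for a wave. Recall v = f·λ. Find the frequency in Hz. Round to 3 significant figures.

Rearranging v = f·λ for f: f = v/λ.
v = 9.69 ft/s = 2.954 m/s; λ = 0.00690 in = 1.753×10^-4 m.
f = 16852 Hz

16900 Hz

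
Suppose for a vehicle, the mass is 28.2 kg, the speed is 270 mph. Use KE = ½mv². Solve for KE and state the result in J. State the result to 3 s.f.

KE is given directly by: KE = ½mv².
m = 28.2 kg; v = 270 mph = 120.7 m/s.
KE = 2.054×10^5 J

2.05×10^5 J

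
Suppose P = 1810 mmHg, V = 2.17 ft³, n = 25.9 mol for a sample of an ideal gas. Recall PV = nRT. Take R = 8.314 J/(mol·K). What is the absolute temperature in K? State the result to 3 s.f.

68.9 K

Solving PV = nRT for T: T = PV/(nR).
P = 1810 mmHg = 2.413×10^5 Pa; V = 2.17 ft³ = 0.06145 m³; n = 25.9 mol; R = 8.314 J/(mol·K).
T = 68.86 K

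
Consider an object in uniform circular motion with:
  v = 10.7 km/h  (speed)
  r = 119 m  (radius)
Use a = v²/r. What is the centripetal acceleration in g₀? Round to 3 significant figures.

a is given directly by: a = v²/r.
v = 10.7 km/h = 2.972 m/s; r = 119 m.
a = 0.07424 m/s²
0.07424 m/s² × (1 g₀ / 9.807 m/s²) = 0.007570 g₀

0.00757 g₀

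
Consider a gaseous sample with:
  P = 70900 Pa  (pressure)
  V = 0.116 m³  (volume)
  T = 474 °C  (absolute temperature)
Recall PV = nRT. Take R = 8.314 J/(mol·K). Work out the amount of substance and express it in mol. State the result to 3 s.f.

1.32 mol

From the ideal-gas law: n = PV/(RT).
P = 70900 Pa; V = 0.116 m³; T = 474 °C = 747.1 K; R = 8.314 J/(mol·K).
n = 1.324 mol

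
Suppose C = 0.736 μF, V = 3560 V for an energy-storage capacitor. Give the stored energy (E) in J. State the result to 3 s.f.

E is given directly by: E = ½CV².
C = 0.736 μF = 7.360×10^-7 F; V = 3560 V.
E = 4.664 J

4.66 J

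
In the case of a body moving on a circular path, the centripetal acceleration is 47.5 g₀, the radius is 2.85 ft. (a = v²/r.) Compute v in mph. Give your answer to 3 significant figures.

Rearranging a = v²/r for v: v = √(a·r).
a = 47.5 g₀ = 465.8 m/s²; r = 2.85 ft = 0.8687 m.
v = 20.12 m/s
20.12 m/s × (1 mph / 0.4470 m/s) = 45.00 mph

45.0 mph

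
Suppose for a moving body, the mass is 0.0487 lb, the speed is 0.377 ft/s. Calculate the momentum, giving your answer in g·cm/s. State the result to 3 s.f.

254 g·cm/s

Directly: p = mv.
m = 0.0487 lb = 0.02209 kg; v = 0.377 ft/s = 0.1149 m/s.
p = 0.002538 kg·m/s
0.002538 kg·m/s × (1 g·cm/s / 1.000×10^-5 kg·m/s) = 253.8 g·cm/s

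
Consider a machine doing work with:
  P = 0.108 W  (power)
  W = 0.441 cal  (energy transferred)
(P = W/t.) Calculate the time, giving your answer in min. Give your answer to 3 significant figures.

Solving P = W/t for t: t = W/P.
P = 0.108 W; W = 0.441 cal = 1.845 J.
t = 17.08 s
17.08 s × (1 min / 60.00 s) = 0.2847 min

0.285 min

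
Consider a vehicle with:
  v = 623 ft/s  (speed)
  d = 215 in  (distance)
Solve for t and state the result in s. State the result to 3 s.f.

Rearranging: t = d/v.
v = 623 ft/s = 189.9 m/s; d = 215 in = 5.461 m.
t = 0.02876 s

0.0288 s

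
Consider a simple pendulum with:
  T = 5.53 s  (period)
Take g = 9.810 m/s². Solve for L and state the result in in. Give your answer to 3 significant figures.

299 in

Rearranging: L = g·(T/2π)².
T = 5.53 s; g = 9.810 m/s².
L = 7.599 m
7.599 m × (1 in / 0.02540 m) = 299.2 in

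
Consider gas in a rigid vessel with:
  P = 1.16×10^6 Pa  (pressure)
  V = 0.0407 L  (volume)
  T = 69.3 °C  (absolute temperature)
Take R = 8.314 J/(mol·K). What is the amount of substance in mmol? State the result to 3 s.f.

16.6 mmol

Rearranging: n = PV/(RT).
P = 1.16×10^6 Pa; V = 0.0407 L = 4.070×10^-5 m³; T = 69.3 °C = 342.4 K; R = 8.314 J/(mol·K).
n = 0.01658 mol
0.01658 mol × (1 mmol / 0.001000 mol) = 16.58 mmol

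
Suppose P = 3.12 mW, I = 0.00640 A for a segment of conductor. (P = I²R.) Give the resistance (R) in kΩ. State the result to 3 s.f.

0.0762 kΩ

Solving P = I²R for R: R = P/I².
P = 3.12 mW = 0.003120 W; I = 0.00640 A.
R = 76.17 Ω
76.17 Ω × (1 kΩ / 1000 Ω) = 0.07617 kΩ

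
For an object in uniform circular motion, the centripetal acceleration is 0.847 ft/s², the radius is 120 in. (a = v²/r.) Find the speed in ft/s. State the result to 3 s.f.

2.91 ft/s

Rearranging: v = √(a·r).
a = 0.847 ft/s² = 0.2582 m/s²; r = 120 in = 3.048 m.
v = 0.8871 m/s
0.8871 m/s × (1 ft/s / 0.3048 m/s) = 2.910 ft/s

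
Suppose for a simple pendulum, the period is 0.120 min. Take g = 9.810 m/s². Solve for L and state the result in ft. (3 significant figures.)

Rearranging: L = g·(T/2π)².
T = 0.120 min = 7.200 s; g = 9.810 m/s².
L = 12.88 m
12.88 m × (1 ft / 0.3048 m) = 42.26 ft

42.3 ft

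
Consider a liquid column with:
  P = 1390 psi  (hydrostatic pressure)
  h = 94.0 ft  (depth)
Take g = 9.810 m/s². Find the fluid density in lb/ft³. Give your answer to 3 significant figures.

2130 lb/ft³

Rearranging P = ρ·g·h for ρ: ρ = P/(g·h).
P = 1390 psi = 9.584×10^6 Pa; h = 94.0 ft = 28.65 m; g = 9.810 m/s².
ρ = 34097 kg/m³
34097 kg/m³ × (1 lb/ft³ / 16.02 kg/m³) = 2129 lb/ft³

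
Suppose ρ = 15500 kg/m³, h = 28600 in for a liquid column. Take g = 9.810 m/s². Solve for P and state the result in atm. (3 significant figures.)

1090 atm

P is given directly by: P = ρgh.
ρ = 15500 kg/m³; h = 28600 in = 726.4 m; g = 9.810 m/s².
P = 1.105×10^8 Pa
1.105×10^8 Pa × (1 atm / 1.013×10^5 Pa) = 1090 atm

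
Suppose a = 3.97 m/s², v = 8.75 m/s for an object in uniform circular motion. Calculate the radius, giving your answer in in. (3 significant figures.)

Rearranging a = v²/r for r: r = v²/a.
a = 3.97 m/s²; v = 8.75 m/s.
r = 19.29 m
19.29 m × (1 in / 0.02540 m) = 759.3 in

759 in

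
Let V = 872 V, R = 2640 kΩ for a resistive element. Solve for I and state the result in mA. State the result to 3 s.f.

Rearranging V = I·R for I: I = V/R.
V = 872 V; R = 2640 kΩ = 2.640×10^6 Ω.
I = 3.303×10^-4 A
3.303×10^-4 A × (1 mA / 0.001000 A) = 0.3303 mA

0.330 mA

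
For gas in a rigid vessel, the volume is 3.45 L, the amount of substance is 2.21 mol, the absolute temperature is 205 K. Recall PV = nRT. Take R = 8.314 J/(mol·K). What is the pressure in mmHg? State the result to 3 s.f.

Directly: P = nRT/V.
V = 3.45 L = 0.003450 m³; n = 2.21 mol; T = 205 K; R = 8.314 J/(mol·K).
P = 1.092×10^6 Pa  (the unit combination reduces to kg/(m·s²) = Pa)
1.092×10^6 Pa × (1 mmHg / 133.3 Pa) = 8189 mmHg

8190 mmHg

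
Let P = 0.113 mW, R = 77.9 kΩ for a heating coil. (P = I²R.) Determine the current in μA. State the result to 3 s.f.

Rearranging P = I²R for I: I = √(P/R).
P = 0.113 mW = 1.130×10^-4 W; R = 77.9 kΩ = 77900 Ω.
I = 3.809×10^-5 A
3.809×10^-5 A × (1 μA / 1.000×10^-6 A) = 38.09 μA

38.1 μA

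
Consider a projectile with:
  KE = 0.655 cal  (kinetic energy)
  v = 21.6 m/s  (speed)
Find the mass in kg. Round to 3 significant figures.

Rearranging: m = 2·KE/v².
KE = 0.655 cal = 2.741 J; v = 21.6 m/s.
m = 0.01175 kg

0.0117 kg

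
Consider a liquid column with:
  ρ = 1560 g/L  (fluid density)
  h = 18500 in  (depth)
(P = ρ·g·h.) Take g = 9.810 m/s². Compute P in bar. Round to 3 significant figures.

P is given directly by: P = ρgh.
ρ = 1560 g/L = 1560 kg/m³; h = 18500 in = 469.9 m; g = 9.810 m/s².
P = 7.191×10^6 Pa  (the unit combination reduces to kg/(m·s²) = Pa)
7.191×10^6 Pa × (1 bar / 1.000×10^5 Pa) = 71.91 bar

71.9 bar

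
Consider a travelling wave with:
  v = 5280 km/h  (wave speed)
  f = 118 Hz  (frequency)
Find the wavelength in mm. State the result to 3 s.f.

12400 mm

Rearranging: λ = v/f.
v = 5280 km/h = 1467 m/s; f = 118 Hz.
λ = 12.43 m
12.43 m × (1 mm / 0.001000 m) = 12429 mm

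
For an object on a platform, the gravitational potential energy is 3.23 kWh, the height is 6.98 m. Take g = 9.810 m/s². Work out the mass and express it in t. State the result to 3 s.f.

Solving PE = m·g·h for m: m = PE/(g·h).
PE = 3.23 kWh = 1.163×10^7 J; h = 6.98 m; g = 9.810 m/s².
m = 1.698×10^5 kg
1.698×10^5 kg × (1 t / 1000 kg) = 169.8 t

170 t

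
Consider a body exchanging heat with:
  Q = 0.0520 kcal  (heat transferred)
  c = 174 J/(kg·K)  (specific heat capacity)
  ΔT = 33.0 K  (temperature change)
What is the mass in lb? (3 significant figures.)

Rearranging: m = Q/(c·ΔT).
Q = 0.0520 kcal = 217.6 J; c = 174 J/(kg·K); ΔT = 33.0 K.
m = 0.03789 kg
0.03789 kg × (1 lb / 0.4536 kg) = 0.08353 lb

0.0835 lb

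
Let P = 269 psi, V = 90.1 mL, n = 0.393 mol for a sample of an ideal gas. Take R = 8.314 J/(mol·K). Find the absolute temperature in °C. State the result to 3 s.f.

From the ideal-gas law: T = PV/(nR).
P = 269 psi = 1.855×10^6 Pa; V = 90.1 mL = 9.010×10^-5 m³; n = 0.393 mol; R = 8.314 J/(mol·K).
T = 51.14 K
51.14 K − 273.15 = -222.0 °C

-222 °C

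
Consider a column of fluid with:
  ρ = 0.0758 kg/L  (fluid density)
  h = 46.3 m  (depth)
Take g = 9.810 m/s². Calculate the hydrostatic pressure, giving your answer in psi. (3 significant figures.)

4.99 psi

P is given directly by: P = ρgh.
ρ = 0.0758 kg/L = 75.80 kg/m³; h = 46.3 m; g = 9.810 m/s².
P = 34429 Pa
34429 Pa × (1 psi / 6895 Pa) = 4.993 psi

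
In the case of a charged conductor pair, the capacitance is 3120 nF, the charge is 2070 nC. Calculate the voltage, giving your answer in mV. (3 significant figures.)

Rearranging C = Q/V for V: V = Q/C.
C = 3120 nF = 3.120×10^-6 F; Q = 2070 nC = 2.070×10^-6 C.
V = 0.6635 V
0.6635 V × (1 mV / 0.001000 V) = 663.5 mV

663 mV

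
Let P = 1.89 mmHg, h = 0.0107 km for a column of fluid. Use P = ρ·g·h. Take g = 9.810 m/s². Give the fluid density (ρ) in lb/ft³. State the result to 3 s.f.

0.150 lb/ft³

Rearranging: ρ = P/(g·h).
P = 1.89 mmHg = 252.0 Pa; h = 0.0107 km = 10.70 m; g = 9.810 m/s².
ρ = 2.401 kg/m³
2.401 kg/m³ × (1 lb/ft³ / 16.02 kg/m³) = 0.1499 lb/ft³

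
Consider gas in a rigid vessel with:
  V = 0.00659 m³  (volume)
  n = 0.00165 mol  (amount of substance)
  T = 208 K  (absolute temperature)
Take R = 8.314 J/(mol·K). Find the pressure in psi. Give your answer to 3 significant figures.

P is given directly by: P = nRT/V.
V = 0.00659 m³; n = 0.00165 mol; T = 208 K; R = 8.314 J/(mol·K).
P = 433.0 Pa
433.0 Pa × (1 psi / 6895 Pa) = 0.06280 psi

0.0628 psi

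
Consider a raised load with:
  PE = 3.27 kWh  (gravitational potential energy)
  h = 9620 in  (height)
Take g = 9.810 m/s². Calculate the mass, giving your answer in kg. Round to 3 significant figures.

4910 kg

Rearranging PE = m·g·h for m: m = PE/(g·h).
PE = 3.27 kWh = 1.177×10^7 J; h = 9620 in = 244.3 m; g = 9.810 m/s².
m = 4911 kg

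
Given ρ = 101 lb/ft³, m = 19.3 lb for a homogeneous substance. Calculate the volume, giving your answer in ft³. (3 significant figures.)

Rearranging: V = m/ρ.
ρ = 101 lb/ft³ = 1618 kg/m³; m = 19.3 lb = 8.754 kg.
V = 0.005411 m³
0.005411 m³ × (1 ft³ / 0.02832 m³) = 0.1911 ft³

0.191 ft³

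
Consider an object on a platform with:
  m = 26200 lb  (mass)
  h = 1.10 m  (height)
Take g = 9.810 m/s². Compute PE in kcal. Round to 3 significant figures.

30.7 kcal

PE is given directly by: PE = mgh.
m = 26200 lb = 11884 kg; h = 1.10 m; g = 9.810 m/s².
PE = 1.282×10^5 J  (the unit combination reduces to kg·m²/s² = J)
1.282×10^5 J × (1 kcal / 4184 J) = 30.65 kcal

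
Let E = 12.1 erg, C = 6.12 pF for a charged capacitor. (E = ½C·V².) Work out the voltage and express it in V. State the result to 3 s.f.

Rearranging E = ½C·V² for V: V = √(2E/C).
E = 12.1 erg = 1.210×10^-6 J; C = 6.12 pF = 6.120×10^-12 F.
V = 628.8 V

629 V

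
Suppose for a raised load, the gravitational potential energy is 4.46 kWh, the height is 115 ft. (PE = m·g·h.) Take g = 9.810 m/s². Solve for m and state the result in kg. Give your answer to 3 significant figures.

46700 kg

Rearranging PE = m·g·h for m: m = PE/(g·h).
PE = 4.46 kWh = 1.606×10^7 J; h = 115 ft = 35.05 m; g = 9.810 m/s².
m = 46693 kg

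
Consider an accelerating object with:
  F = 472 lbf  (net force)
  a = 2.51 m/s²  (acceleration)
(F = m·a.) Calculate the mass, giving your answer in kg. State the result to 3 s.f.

836 kg

From Newton's second law: m = F/a.
F = 472 lbf = 2100 N; a = 2.51 m/s².
m = 836.5 kg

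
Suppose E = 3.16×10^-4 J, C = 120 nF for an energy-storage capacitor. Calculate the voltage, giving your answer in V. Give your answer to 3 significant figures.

72.6 V

Rearranging: V = √(2E/C).
E = 3.16×10^-4 J; C = 120 nF = 1.200×10^-7 F.
V = 72.57 V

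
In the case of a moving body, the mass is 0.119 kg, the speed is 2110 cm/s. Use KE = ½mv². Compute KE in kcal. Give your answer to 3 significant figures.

0.00633 kcal

Directly: KE = ½mv².
m = 0.119 kg; v = 2110 cm/s = 21.10 m/s.
KE = 26.49 J
26.49 J × (1 kcal / 4184 J) = 0.006331 kcal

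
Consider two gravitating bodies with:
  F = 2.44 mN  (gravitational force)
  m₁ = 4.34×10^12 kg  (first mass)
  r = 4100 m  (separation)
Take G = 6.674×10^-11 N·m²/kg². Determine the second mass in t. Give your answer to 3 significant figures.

0.142 t

Rearranging: m₂ = F·r²/(G·m₁).
F = 2.44 mN = 0.002440 N; m₁ = 4.34×10^12 kg; r = 4100 m; G = 6.674×10^-11 N·m²/kg².
m₂ = 141.6 kg
141.6 kg × (1 t / 1000 kg) = 0.1416 t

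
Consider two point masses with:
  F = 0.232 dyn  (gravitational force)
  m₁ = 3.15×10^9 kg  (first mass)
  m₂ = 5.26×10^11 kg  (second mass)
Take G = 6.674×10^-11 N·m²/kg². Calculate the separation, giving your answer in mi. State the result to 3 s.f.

1.36×10^5 mi

From Newton's law of gravitation: r = √(G·m₁m₂/F).
F = 0.232 dyn = 2.320×10^-6 N; m₁ = 3.15×10^9 kg; m₂ = 5.26×10^11 kg; G = 6.674×10^-11 N·m²/kg².
r = 2.183×10^8 m
2.183×10^8 m × (1 mi / 1609 m) = 1.357×10^5 mi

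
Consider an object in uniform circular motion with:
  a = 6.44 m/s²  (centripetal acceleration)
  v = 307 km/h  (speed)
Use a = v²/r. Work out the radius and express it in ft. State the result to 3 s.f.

Rearranging a = v²/r for r: r = v²/a.
a = 6.44 m/s²; v = 307 km/h = 85.28 m/s.
r = 1129 m
1129 m × (1 ft / 0.3048 m) = 3705 ft

3700 ft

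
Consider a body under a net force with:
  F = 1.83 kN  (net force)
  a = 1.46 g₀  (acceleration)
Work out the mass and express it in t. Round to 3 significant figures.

0.128 t

Rearranging F = m·a for m: m = F/a.
F = 1.83 kN = 1830 N; a = 1.46 g₀ = 14.32 m/s².
m = 127.8 kg
127.8 kg × (1 t / 1000 kg) = 0.1278 t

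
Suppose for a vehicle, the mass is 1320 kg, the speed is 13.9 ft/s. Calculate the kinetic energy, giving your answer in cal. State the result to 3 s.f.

Directly: KE = ½mv².
m = 1320 kg; v = 13.9 ft/s = 4.237 m/s.
KE = 11847 J
11847 J × (1 cal / 4.184 J) = 2831 cal

2830 cal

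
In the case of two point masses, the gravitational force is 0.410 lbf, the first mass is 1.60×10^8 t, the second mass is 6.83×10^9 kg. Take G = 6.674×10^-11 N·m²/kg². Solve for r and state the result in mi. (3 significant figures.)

From Newton's law of gravitation: r = √(G·m₁m₂/F).
F = 0.410 lbf = 1.824 N; m₁ = 1.60×10^8 t = 1.600×10^11 kg; m₂ = 6.83×10^9 kg; G = 6.674×10^-11 N·m²/kg².
r = 2.000×10^5 m
2.000×10^5 m × (1 mi / 1609 m) = 124.3 mi

124 mi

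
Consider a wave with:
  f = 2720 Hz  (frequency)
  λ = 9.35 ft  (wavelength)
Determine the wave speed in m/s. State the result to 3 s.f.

v is given directly by: v = fλ.
f = 2720 Hz; λ = 9.35 ft = 2.850 m.
v = 7752 m/s

7750 m/s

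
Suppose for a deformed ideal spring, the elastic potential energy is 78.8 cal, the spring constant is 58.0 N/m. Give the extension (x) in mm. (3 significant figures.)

3370 mm

Rearranging: x = √(2U/k).
U = 78.8 cal = 329.7 J; k = 58.0 N/m.
x = 3.372 m
3.372 m × (1 mm / 0.001000 m) = 3372 mm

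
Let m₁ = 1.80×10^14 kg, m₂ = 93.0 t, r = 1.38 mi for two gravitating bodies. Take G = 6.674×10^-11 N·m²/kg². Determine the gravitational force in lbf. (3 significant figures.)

Directly: F = Gm₁m₂/r².
m₁ = 1.80×10^14 kg; m₂ = 93.0 t = 93000 kg; r = 1.38 mi = 2221 m; G = 6.674×10^-11 N·m²/kg².
F = 226.5 N
226.5 N × (1 lbf / 4.448 N) = 50.92 lbf

50.9 lbf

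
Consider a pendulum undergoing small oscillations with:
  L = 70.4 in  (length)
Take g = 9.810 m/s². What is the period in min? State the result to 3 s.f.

0.0447 min

Directly: T = 2π√(L/g).
L = 70.4 in = 1.788 m; g = 9.810 m/s².
T = 2.683 s
2.683 s × (1 min / 60.00 s) = 0.04471 min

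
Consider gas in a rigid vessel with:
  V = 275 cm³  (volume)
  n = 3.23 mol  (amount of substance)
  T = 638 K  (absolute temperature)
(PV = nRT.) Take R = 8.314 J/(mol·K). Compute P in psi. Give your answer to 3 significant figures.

9040 psi

P is given directly by: P = nRT/V.
V = 275 cm³ = 2.750×10^-4 m³; n = 3.23 mol; T = 638 K; R = 8.314 J/(mol·K).
P = 6.230×10^7 Pa  (the unit combination reduces to kg/(m·s²) = Pa)
6.230×10^7 Pa × (1 psi / 6895 Pa) = 9036 psi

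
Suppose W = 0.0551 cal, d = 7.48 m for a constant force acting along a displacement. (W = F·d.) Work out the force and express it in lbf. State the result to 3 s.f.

Rearranging: F = W/d.
W = 0.0551 cal = 0.2305 J; d = 7.48 m.
F = 0.03082 N  (the unit combination reduces to kg·m/s² = N)
0.03082 N × (1 lbf / 4.448 N) = 0.006929 lbf

0.00693 lbf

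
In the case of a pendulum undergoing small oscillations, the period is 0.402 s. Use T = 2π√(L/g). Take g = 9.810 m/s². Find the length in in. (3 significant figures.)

Rearranging T = 2π√(L/g) for L: L = g·(T/2π)².
T = 0.402 s; g = 9.810 m/s².
L = 0.04016 m
0.04016 m × (1 in / 0.02540 m) = 1.581 in

1.58 in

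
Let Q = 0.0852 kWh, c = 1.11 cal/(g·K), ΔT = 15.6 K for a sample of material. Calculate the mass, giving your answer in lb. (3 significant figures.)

9.33 lb

Solving Q = m·c·ΔT for m: m = Q/(c·ΔT).
Q = 0.0852 kWh = 3.067×10^5 J; c = 1.11 cal/(g·K) = 4644 J/(kg·K); ΔT = 15.6 K.
m = 4.234 kg
4.234 kg × (1 lb / 0.4536 kg) = 9.333 lb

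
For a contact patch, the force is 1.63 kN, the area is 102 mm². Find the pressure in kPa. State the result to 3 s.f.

16000 kPa

Directly: P = F/A.
F = 1.63 kN = 1630 N; A = 102 mm² = 1.020×10^-4 m².
P = 1.598×10^7 Pa
1.598×10^7 Pa × (1 kPa / 1000 Pa) = 15980 kPa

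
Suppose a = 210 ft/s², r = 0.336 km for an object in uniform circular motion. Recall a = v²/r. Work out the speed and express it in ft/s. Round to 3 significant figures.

481 ft/s

Rearranging a = v²/r for v: v = √(a·r).
a = 210 ft/s² = 64.01 m/s²; r = 0.336 km = 336.0 m.
v = 146.7 m/s
146.7 m/s × (1 ft/s / 0.3048 m/s) = 481.1 ft/s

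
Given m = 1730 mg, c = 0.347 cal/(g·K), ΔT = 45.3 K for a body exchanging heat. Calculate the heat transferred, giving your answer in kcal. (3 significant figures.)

Directly: Q = mcΔT.
m = 1730 mg = 0.001730 kg; c = 0.347 cal/(g·K) = 1452 J/(kg·K); ΔT = 45.3 K.
Q = 113.8 J
113.8 J × (1 kcal / 4184 J) = 0.02719 kcal

0.0272 kcal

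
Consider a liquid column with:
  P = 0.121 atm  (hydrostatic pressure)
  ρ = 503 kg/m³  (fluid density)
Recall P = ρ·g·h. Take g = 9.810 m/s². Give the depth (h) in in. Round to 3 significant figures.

Rearranging P = ρ·g·h for h: h = P/(ρ·g).
P = 0.121 atm = 12260 Pa; ρ = 503 kg/m³; g = 9.810 m/s².
h = 2.485 m
2.485 m × (1 in / 0.02540 m) = 97.82 in

97.8 in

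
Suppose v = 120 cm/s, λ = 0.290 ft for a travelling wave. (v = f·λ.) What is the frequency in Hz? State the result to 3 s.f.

13.6 Hz

Solving v = f·λ for f: f = v/λ.
v = 120 cm/s = 1.200 m/s; λ = 0.290 ft = 0.08839 m.
f = 13.58 Hz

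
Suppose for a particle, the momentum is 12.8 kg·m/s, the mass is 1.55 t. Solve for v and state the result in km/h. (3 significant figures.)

0.0297 km/h

Rearranging: v = p/m.
p = 12.8 kg·m/s; m = 1.55 t = 1550 kg.
v = 0.008258 m/s
0.008258 m/s × (1 km/h / 0.2778 m/s) = 0.02973 km/h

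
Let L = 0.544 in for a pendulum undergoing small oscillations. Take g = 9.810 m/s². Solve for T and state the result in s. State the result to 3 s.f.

0.236 s

Directly: T = 2π√(L/g).
L = 0.544 in = 0.01382 m; g = 9.810 m/s².
T = 0.2358 s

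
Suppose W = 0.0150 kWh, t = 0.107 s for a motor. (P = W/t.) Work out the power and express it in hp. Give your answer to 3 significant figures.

Directly: P = W/t.
W = 0.0150 kWh = 54000 J; t = 0.107 s.
P = 5.047×10^5 W
5.047×10^5 W × (1 hp / 745.7 W) = 676.8 hp

677 hp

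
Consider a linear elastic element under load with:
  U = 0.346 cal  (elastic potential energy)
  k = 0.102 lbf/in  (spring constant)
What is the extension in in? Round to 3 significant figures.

15.9 in

Rearranging: x = √(2U/k).
U = 0.346 cal = 1.448 J; k = 0.102 lbf/in = 17.86 N/m.
x = 0.4026 m
0.4026 m × (1 in / 0.02540 m) = 15.85 in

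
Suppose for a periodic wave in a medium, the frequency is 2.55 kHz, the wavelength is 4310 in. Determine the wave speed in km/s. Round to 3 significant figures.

279 km/s

v is given directly by: v = fλ.
f = 2.55 kHz = 2550 Hz; λ = 4310 in = 109.5 m.
v = 2.792×10^5 m/s
2.792×10^5 m/s × (1 km/s / 1000 m/s) = 279.2 km/s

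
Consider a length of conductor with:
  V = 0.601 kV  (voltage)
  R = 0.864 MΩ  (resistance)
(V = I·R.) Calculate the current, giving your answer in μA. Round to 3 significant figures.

Rearranging V = I·R for I: I = V/R.
V = 0.601 kV = 601.0 V; R = 0.864 MΩ = 8.640×10^5 Ω.
I = 6.956×10^-4 A
6.956×10^-4 A × (1 μA / 1.000×10^-6 A) = 695.6 μA

696 μA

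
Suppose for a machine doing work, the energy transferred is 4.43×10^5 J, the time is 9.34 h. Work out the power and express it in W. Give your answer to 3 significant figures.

13.2 W

P is given directly by: P = W/t.
W = 4.43×10^5 J; t = 9.34 h = 33624 s.
P = 13.18 W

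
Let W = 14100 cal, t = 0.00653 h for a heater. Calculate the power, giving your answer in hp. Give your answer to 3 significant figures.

Directly: P = W/t.
W = 14100 cal = 58994 J; t = 0.00653 h = 23.51 s.
P = 2510 W
2510 W × (1 hp / 745.7 W) = 3.365 hp

3.37 hp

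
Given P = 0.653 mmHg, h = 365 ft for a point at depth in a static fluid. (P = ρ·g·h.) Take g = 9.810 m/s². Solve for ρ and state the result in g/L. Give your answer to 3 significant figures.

0.0798 g/L

Rearranging P = ρ·g·h for ρ: ρ = P/(g·h).
P = 0.653 mmHg = 87.06 Pa; h = 365 ft = 111.3 m; g = 9.810 m/s².
ρ = 0.07977 kg/m³
Since 1 g/L = 1 kg/m³, 0.07977 g/L.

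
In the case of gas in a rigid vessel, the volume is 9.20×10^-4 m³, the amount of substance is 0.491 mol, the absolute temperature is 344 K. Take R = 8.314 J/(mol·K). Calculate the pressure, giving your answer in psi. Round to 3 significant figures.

From the ideal-gas law: P = nRT/V.
V = 9.20×10^-4 m³; n = 0.491 mol; T = 344 K; R = 8.314 J/(mol·K).
P = 1.526×10^6 Pa
1.526×10^6 Pa × (1 psi / 6895 Pa) = 221.4 psi

221 psi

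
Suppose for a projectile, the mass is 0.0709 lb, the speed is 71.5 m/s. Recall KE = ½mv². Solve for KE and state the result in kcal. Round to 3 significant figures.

0.0196 kcal

KE is given directly by: KE = ½mv².
m = 0.0709 lb = 0.03216 kg; v = 71.5 m/s.
KE = 82.20 J
82.20 J × (1 kcal / 4184 J) = 0.01965 kcal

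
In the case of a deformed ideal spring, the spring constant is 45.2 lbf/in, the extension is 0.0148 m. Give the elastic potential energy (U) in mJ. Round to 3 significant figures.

867 mJ

Directly: U = ½kx².
k = 45.2 lbf/in = 7916 N/m; x = 0.0148 m.
U = 0.8669 J
0.8669 J × (1 mJ / 0.001000 J) = 866.9 mJ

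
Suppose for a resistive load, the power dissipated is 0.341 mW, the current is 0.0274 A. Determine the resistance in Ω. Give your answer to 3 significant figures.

0.454 Ω

Solving P = I²R for R: R = P/I².
P = 0.341 mW = 3.410×10^-4 W; I = 0.0274 A.
R = 0.4542 Ω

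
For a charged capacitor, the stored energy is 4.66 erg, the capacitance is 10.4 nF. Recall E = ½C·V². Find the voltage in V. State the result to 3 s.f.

9.47 V

Solving E = ½C·V² for V: V = √(2E/C).
E = 4.66 erg = 4.660×10^-7 J; C = 10.4 nF = 1.040×10^-8 F.
V = 9.467 V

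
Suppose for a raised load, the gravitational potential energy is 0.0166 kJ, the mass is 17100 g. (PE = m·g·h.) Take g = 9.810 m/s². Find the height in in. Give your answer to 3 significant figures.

3.90 in

Rearranging: h = PE/(m·g).
PE = 0.0166 kJ = 16.60 J; m = 17100 g = 17.10 kg; g = 9.810 m/s².
h = 0.09896 m
0.09896 m × (1 in / 0.02540 m) = 3.896 in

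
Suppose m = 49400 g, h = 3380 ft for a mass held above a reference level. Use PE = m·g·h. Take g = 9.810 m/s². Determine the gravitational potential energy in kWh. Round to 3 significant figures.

PE is given directly by: PE = mgh.
m = 49400 g = 49.40 kg; h = 3380 ft = 1030 m; g = 9.810 m/s².
PE = 4.993×10^5 J
4.993×10^5 J × (1 kWh / 3.600×10^6 J) = 0.1387 kWh

0.139 kWh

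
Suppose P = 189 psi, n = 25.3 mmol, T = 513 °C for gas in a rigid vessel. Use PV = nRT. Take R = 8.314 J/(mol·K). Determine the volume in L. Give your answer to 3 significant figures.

0.127 L

Solving PV = nRT for V: V = nRT/P.
P = 189 psi = 1.303×10^6 Pa; n = 25.3 mmol = 0.02530 mol; T = 513 °C = 786.1 K; R = 8.314 J/(mol·K).
V = 1.269×10^-4 m³
1.269×10^-4 m³ × (1 L / 0.001000 m³) = 0.1269 L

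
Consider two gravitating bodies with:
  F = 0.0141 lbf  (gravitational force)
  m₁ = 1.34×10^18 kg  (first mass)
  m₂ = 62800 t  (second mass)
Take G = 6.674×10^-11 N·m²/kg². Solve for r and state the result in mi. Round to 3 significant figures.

1.86×10^5 mi

Rearranging: r = √(G·m₁m₂/F).
F = 0.0141 lbf = 0.06272 N; m₁ = 1.34×10^18 kg; m₂ = 62800 t = 6.280×10^7 kg; G = 6.674×10^-11 N·m²/kg².
r = 2.992×10^8 m
2.992×10^8 m × (1 mi / 1609 m) = 1.859×10^5 mi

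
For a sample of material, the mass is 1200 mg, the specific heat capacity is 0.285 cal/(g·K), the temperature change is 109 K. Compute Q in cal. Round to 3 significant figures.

37.3 cal

Q is given directly by: Q = mcΔT.
m = 1200 mg = 0.001200 kg; c = 0.285 cal/(g·K) = 1192 J/(kg·K); ΔT = 109 K.
Q = 156.0 J
156.0 J × (1 cal / 4.184 J) = 37.28 cal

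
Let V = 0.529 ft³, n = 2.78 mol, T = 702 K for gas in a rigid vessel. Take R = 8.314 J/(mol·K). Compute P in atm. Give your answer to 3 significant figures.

From the ideal-gas law: P = nRT/V.
V = 0.529 ft³ = 0.01498 m³; n = 2.78 mol; T = 702 K; R = 8.314 J/(mol·K).
P = 1.083×10^6 Pa
1.083×10^6 Pa × (1 atm / 1.013×10^5 Pa) = 10.69 atm

10.7 atm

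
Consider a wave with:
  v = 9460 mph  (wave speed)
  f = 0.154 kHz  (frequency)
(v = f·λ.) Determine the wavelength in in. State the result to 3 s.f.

1080 in

Rearranging: λ = v/f.
v = 9460 mph = 4229 m/s; f = 0.154 kHz = 154.0 Hz.
λ = 27.46 m
27.46 m × (1 in / 0.02540 m) = 1081 in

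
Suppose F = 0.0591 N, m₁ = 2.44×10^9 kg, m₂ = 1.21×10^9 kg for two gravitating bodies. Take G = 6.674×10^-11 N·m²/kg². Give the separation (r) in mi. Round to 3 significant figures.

35.9 mi

From Newton's law of gravitation: r = √(G·m₁m₂/F).
F = 0.0591 N; m₁ = 2.44×10^9 kg; m₂ = 1.21×10^9 kg; G = 6.674×10^-11 N·m²/kg².
r = 57741 m
57741 m × (1 mi / 1609 m) = 35.88 mi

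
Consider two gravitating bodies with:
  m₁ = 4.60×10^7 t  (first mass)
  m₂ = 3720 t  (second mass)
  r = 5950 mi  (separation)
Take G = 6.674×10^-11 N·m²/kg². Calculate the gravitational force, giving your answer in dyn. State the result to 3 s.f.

0.0125 dyn

Directly: F = Gm₁m₂/r².
m₁ = 4.60×10^7 t = 4.600×10^10 kg; m₂ = 3720 t = 3.720×10^6 kg; r = 5950 mi = 9.576×10^6 m; G = 6.674×10^-11 N·m²/kg².
F = 1.246×10^-7 N
1.246×10^-7 N × (1 dyn / 1.000×10^-5 N) = 0.01246 dyn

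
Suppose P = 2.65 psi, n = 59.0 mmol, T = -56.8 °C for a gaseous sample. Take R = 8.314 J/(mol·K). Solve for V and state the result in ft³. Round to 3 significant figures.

From the ideal-gas law: V = nRT/P.
P = 2.65 psi = 18271 Pa; n = 59.0 mmol = 0.05900 mol; T = -56.8 °C = 216.3 K; R = 8.314 J/(mol·K).
V = 0.005808 m³
0.005808 m³ × (1 ft³ / 0.02832 m³) = 0.2051 ft³

0.205 ft³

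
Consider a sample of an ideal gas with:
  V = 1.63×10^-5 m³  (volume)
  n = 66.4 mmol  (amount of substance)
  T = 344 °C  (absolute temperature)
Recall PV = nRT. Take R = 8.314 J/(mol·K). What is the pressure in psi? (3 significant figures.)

3030 psi

Directly: P = nRT/V.
V = 1.63×10^-5 m³; n = 66.4 mmol = 0.06640 mol; T = 344 °C = 617.1 K; R = 8.314 J/(mol·K).
P = 2.090×10^7 Pa
2.090×10^7 Pa × (1 psi / 6895 Pa) = 3032 psi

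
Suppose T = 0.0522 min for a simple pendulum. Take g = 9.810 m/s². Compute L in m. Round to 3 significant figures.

Solving T = 2π√(L/g) for L: L = g·(T/2π)².
T = 0.0522 min = 3.132 s; g = 9.810 m/s².
L = 2.438 m

2.44 m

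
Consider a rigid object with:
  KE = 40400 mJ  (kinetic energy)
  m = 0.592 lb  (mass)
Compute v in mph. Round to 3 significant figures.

Rearranging KE = ½mv² for v: v = √(2·KE/m).
KE = 40400 mJ = 40.40 J; m = 0.592 lb = 0.2685 kg.
v = 17.35 m/s
17.35 m/s × (1 mph / 0.4470 m/s) = 38.80 mph

38.8 mph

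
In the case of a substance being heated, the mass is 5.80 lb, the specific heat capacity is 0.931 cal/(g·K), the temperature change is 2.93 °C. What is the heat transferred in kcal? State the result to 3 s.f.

7.18 kcal

Directly: Q = mcΔT.
m = 5.80 lb = 2.631 kg; c = 0.931 cal/(g·K) = 3895 J/(kg·K); ΔT = 2.93 °C = 2.930 K.
Q = 30026 J
30026 J × (1 kcal / 4184 J) = 7.176 kcal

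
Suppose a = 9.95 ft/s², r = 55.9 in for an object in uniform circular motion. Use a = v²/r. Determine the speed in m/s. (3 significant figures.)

Rearranging a = v²/r for v: v = √(a·r).
a = 9.95 ft/s² = 3.033 m/s²; r = 55.9 in = 1.420 m.
v = 2.075 m/s

2.08 m/s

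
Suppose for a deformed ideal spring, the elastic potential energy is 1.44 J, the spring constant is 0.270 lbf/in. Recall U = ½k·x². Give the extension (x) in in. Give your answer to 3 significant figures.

Solving U = ½k·x² for x: x = √(2U/k).
U = 1.44 J; k = 0.270 lbf/in = 47.28 N/m.
x = 0.2468 m
0.2468 m × (1 in / 0.02540 m) = 9.716 in

9.72 in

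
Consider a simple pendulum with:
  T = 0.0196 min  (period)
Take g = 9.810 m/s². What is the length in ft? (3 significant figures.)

Rearranging T = 2π√(L/g) for L: L = g·(T/2π)².
T = 0.0196 min = 1.176 s; g = 9.810 m/s².
L = 0.3437 m
0.3437 m × (1 ft / 0.3048 m) = 1.127 ft

1.13 ft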